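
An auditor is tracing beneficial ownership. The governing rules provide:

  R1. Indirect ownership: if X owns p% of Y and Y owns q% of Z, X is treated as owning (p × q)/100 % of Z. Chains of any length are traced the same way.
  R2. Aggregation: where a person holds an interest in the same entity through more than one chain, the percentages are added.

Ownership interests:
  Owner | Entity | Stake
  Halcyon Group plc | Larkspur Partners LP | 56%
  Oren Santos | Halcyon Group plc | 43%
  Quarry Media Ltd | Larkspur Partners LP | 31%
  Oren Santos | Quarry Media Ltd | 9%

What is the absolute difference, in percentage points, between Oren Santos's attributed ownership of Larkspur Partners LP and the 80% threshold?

53.13

Chain via Quarry Media Ltd (R1): 9% × 31% = 2.79% of Larkspur Partners LP.
Chain via Halcyon Group plc (R1): 43% × 56% = 24.08% of Larkspur Partners LP.
Aggregating (R2): 2.79% + 24.08% = 26.87%.
26.87% falls short of the 80% threshold by 53.13 percentage points.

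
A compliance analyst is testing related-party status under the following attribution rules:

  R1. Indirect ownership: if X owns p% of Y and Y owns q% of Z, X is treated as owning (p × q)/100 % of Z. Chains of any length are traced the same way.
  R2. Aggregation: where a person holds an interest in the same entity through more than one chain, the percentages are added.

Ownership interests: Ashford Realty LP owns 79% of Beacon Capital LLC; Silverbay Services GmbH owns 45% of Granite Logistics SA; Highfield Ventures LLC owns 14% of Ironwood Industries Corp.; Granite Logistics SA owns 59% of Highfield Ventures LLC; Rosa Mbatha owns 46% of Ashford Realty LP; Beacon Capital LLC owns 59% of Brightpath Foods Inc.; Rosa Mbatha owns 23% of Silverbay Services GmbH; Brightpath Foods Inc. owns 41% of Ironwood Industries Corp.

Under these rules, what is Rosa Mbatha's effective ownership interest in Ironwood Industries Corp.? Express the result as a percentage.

9.645556%

Chain via Silverbay Services GmbH → Granite Logistics SA → Highfield Ventures LLC (R1): 23% × 45% × 59% × 14% = 0.85491% of Ironwood Industries Corp.
Chain via Ashford Realty LP → Beacon Capital LLC → Brightpath Foods Inc. (R1): 46% × 79% × 59% × 41% = 8.790646% of Ironwood Industries Corp.
Aggregating (R2): 0.85491% + 8.790646% = 9.645556%.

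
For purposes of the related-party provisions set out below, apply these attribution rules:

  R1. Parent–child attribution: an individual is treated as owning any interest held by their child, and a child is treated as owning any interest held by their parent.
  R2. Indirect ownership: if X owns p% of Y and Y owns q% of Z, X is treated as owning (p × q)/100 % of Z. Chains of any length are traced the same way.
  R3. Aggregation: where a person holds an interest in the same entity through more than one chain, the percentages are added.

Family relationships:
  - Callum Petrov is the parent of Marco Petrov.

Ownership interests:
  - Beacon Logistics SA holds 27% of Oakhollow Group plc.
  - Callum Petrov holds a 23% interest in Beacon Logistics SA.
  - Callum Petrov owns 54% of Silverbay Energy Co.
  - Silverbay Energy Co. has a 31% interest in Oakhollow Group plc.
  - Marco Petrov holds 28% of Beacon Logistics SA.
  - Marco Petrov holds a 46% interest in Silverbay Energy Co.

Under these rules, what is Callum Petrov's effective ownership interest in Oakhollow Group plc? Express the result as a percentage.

By parent–child attribution (R1), Callum Petrov is treated as also owning Marco Petrov's interest in Beacon Logistics SA, giving 23% + 28% = 51%.
By parent–child attribution (R1), Callum Petrov is treated as also owning Marco Petrov's interest in Silverbay Energy Co, giving 54% + 46% = 100%.
Chain via Beacon Logistics SA (R2): 51% × 27% = 13.77% of Oakhollow Group plc.
Chain via Silverbay Energy Co. (R2): 100% × 31% = 31% of Oakhollow Group plc.
Aggregating (R3): 13.77% + 31% = 44.77%.

44.77%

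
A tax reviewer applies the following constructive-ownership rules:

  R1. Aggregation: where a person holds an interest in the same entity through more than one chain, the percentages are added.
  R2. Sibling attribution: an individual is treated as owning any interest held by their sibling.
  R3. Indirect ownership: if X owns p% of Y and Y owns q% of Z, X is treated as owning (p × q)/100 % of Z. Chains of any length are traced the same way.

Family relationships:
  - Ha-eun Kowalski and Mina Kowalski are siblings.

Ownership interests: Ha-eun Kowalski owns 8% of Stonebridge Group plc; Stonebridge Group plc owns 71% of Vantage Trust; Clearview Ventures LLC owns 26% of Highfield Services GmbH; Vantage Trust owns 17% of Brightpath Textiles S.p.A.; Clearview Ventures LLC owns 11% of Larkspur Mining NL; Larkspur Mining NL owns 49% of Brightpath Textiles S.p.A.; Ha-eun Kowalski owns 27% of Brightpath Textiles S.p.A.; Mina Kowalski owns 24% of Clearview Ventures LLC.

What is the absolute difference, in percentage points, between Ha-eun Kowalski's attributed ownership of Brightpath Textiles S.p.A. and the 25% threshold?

By sibling attribution (R2), Ha-eun Kowalski is treated as owning Mina Kowalski's 24% interest in Clearview Ventures LLC.
Chain via Stonebridge Group plc → Vantage Trust (R3): 8% × 71% × 17% = 0.9656% of Brightpath Textiles S.p.A.
Direct interest in Brightpath Textiles S.p.A: 27%.
Chain via Clearview Ventures LLC → Larkspur Mining NL (R3): 24% × 11% × 49% = 1.2936% of Brightpath Textiles S.p.A.
Aggregating (R1): 0.9656% + 27% + 1.2936% = 29.2592%.
29.2592% exceeds the 25% threshold by 4.2592 percentage points.

4.2592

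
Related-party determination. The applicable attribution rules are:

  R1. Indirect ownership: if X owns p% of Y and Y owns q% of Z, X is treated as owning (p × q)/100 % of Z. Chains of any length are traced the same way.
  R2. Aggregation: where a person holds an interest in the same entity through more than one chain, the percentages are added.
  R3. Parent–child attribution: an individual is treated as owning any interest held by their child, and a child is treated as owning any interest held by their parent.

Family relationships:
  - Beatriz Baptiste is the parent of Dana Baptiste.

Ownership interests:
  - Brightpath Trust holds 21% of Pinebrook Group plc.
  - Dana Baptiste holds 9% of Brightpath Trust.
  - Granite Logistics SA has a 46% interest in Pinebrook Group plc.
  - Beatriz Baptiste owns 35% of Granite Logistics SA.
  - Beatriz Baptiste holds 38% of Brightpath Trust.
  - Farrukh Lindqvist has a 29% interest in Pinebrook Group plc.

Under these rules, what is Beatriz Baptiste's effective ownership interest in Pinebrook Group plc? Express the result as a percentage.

By parent–child attribution (R3), Beatriz Baptiste is treated as also owning Dana Baptiste's interest in Brightpath Trust, giving 38% + 9% = 47%.
Chain via Granite Logistics SA (R1): 35% × 46% = 16.1% of Pinebrook Group plc.
Chain via Brightpath Trust (R1): 47% × 21% = 9.87% of Pinebrook Group plc.
Aggregating (R2): 16.1% + 9.87% = 25.97%.

25.97%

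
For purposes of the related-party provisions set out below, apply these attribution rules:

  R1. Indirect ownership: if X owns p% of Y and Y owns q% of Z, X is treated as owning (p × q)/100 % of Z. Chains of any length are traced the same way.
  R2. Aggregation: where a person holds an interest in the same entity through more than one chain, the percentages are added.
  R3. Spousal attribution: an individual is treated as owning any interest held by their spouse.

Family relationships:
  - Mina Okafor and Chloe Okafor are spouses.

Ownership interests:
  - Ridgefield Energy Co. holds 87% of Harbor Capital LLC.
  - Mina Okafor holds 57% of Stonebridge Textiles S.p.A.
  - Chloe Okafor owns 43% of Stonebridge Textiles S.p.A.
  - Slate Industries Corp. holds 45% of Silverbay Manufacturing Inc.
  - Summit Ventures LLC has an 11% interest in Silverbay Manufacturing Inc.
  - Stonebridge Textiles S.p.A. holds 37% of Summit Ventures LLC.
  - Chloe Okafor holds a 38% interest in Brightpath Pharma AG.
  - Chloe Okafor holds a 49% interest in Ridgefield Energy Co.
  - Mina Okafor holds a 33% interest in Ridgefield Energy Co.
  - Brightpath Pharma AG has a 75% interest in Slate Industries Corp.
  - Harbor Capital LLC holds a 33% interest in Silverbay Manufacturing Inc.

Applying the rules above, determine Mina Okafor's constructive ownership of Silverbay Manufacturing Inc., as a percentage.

By spousal attribution (R3), Mina Okafor is treated as also owning Chloe Okafor's interest in Stonebridge Textiles S.p.A, giving 57% + 43% = 100%.
By spousal attribution (R3), Mina Okafor is treated as also owning Chloe Okafor's interest in Ridgefield Energy Co, giving 33% + 49% = 82%.
By spousal attribution (R3), Mina Okafor is treated as owning Chloe Okafor's 38% interest in Brightpath Pharma AG.
Chain via Stonebridge Textiles S.p.A. → Summit Ventures LLC (R1): 100% × 37% × 11% = 4.07% of Silverbay Manufacturing Inc.
Chain via Ridgefield Energy Co. → Harbor Capital LLC (R1): 82% × 87% × 33% = 23.5422% of Silverbay Manufacturing Inc.
Chain via Brightpath Pharma AG → Slate Industries Corp. (R1): 38% × 75% × 45% = 12.825% of Silverbay Manufacturing Inc.
Aggregating (R2): 4.07% + 23.5422% + 12.825% = 40.4372%.

40.4372%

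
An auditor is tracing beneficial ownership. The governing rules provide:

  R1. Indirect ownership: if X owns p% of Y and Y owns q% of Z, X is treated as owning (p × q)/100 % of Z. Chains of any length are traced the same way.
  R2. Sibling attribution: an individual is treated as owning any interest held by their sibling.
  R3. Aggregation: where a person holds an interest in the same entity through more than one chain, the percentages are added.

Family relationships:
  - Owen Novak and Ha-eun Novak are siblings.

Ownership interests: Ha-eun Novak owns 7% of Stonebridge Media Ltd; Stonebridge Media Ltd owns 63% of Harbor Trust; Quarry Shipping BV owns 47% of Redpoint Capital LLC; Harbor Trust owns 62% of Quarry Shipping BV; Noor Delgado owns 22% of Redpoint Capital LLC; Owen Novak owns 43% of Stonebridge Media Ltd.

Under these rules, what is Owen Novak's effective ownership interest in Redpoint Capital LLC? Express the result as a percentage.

By sibling attribution (R2), Owen Novak is treated as also owning Ha-eun Novak's interest in Stonebridge Media Ltd, giving 43% + 7% = 50%.
Chain via Stonebridge Media Ltd → Harbor Trust → Quarry Shipping BV (R1): 50% × 63% × 62% × 47% = 9.1791% of Redpoint Capital LLC.

9.1791%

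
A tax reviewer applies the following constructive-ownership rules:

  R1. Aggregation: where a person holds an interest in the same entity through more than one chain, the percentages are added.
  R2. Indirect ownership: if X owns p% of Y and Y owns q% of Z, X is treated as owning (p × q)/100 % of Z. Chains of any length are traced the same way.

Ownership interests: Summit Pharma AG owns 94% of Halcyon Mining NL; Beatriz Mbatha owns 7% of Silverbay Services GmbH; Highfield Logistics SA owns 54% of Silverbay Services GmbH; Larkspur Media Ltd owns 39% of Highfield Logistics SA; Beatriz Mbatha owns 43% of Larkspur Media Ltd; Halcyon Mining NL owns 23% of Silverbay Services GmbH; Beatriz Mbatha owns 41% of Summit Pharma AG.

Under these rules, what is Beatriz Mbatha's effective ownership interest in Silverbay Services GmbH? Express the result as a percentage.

Chain via Summit Pharma AG → Halcyon Mining NL (R2): 41% × 94% × 23% = 8.8642% of Silverbay Services GmbH.
Chain via Larkspur Media Ltd → Highfield Logistics SA (R2): 43% × 39% × 54% = 9.0558% of Silverbay Services GmbH.
Direct interest in Silverbay Services GmbH: 7%.
Aggregating (R1): 8.8642% + 9.0558% + 7% = 24.92%.

24.92%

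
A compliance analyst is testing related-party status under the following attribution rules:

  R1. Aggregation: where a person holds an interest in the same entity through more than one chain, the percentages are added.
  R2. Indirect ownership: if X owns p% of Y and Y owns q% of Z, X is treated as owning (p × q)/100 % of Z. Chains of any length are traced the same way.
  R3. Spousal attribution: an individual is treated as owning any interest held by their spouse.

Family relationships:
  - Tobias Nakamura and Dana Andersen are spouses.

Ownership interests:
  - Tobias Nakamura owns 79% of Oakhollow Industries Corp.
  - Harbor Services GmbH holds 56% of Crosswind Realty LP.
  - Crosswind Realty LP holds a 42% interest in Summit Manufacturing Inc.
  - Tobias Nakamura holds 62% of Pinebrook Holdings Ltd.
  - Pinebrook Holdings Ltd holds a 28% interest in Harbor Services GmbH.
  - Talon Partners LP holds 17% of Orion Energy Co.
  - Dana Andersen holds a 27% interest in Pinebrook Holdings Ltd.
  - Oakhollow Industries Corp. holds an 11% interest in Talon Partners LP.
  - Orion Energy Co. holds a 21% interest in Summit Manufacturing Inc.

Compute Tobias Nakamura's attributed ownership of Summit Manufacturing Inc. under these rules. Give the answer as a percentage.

6.171417%

By spousal attribution (R3), Tobias Nakamura is treated as also owning Dana Andersen's interest in Pinebrook Holdings Ltd, giving 62% + 27% = 89%.
Chain via Oakhollow Industries Corp. → Talon Partners LP → Orion Energy Co. (R2): 79% × 11% × 17% × 21% = 0.310233% of Summit Manufacturing Inc.
Chain via Pinebrook Holdings Ltd → Harbor Services GmbH → Crosswind Realty LP (R2): 89% × 28% × 56% × 42% = 5.861184% of Summit Manufacturing Inc.
Aggregating (R1): 0.310233% + 5.861184% = 6.171417%.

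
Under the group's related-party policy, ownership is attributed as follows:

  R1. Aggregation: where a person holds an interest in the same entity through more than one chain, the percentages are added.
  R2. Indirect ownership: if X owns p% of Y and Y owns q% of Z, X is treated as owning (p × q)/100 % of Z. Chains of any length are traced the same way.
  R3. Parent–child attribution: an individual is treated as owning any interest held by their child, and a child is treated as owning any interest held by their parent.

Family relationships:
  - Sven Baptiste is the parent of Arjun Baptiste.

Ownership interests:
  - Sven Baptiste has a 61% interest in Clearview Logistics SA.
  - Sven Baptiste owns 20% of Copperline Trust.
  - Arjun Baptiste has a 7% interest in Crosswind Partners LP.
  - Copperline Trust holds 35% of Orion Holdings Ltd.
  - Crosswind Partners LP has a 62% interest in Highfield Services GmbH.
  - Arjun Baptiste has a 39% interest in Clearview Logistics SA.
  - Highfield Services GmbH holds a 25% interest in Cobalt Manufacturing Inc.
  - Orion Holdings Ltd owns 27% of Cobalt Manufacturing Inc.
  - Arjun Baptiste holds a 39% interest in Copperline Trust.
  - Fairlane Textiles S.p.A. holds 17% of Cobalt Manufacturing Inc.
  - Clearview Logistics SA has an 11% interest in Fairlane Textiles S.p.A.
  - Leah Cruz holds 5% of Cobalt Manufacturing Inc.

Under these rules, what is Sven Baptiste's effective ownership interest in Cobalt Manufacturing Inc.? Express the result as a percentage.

8.5305%

By parent–child attribution (R3), Sven Baptiste is treated as also owning Arjun Baptiste's interest in Clearview Logistics SA, giving 61% + 39% = 100%.
By parent–child attribution (R3), Sven Baptiste is treated as also owning Arjun Baptiste's interest in Copperline Trust, giving 20% + 39% = 59%.
By parent–child attribution (R3), Sven Baptiste is treated as owning Arjun Baptiste's 7% interest in Crosswind Partners LP.
Chain via Clearview Logistics SA → Fairlane Textiles S.p.A. (R2): 100% × 11% × 17% = 1.87% of Cobalt Manufacturing Inc.
Chain via Copperline Trust → Orion Holdings Ltd (R2): 59% × 35% × 27% = 5.5755% of Cobalt Manufacturing Inc.
Chain via Crosswind Partners LP → Highfield Services GmbH (R2): 7% × 62% × 25% = 1.085% of Cobalt Manufacturing Inc.
Aggregating (R1): 1.87% + 5.5755% + 1.085% = 8.5305%.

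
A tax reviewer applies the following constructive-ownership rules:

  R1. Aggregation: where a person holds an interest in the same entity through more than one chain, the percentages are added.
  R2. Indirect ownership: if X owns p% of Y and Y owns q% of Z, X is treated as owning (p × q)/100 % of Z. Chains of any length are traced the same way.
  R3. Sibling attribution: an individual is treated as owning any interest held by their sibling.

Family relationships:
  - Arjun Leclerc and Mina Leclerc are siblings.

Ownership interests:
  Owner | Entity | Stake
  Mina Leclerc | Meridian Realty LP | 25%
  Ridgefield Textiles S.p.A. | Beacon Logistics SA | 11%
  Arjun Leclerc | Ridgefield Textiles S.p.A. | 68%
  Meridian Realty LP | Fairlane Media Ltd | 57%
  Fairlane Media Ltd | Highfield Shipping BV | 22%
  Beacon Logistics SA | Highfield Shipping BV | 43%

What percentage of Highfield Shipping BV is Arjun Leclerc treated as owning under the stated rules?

By sibling attribution (R3), Arjun Leclerc is treated as owning Mina Leclerc's 25% interest in Meridian Realty LP.
Chain via Ridgefield Textiles S.p.A. → Beacon Logistics SA (R2): 68% × 11% × 43% = 3.2164% of Highfield Shipping BV.
Chain via Meridian Realty LP → Fairlane Media Ltd (R2): 25% × 57% × 22% = 3.135% of Highfield Shipping BV.
Aggregating (R1): 3.2164% + 3.135% = 6.3514%.

6.3514%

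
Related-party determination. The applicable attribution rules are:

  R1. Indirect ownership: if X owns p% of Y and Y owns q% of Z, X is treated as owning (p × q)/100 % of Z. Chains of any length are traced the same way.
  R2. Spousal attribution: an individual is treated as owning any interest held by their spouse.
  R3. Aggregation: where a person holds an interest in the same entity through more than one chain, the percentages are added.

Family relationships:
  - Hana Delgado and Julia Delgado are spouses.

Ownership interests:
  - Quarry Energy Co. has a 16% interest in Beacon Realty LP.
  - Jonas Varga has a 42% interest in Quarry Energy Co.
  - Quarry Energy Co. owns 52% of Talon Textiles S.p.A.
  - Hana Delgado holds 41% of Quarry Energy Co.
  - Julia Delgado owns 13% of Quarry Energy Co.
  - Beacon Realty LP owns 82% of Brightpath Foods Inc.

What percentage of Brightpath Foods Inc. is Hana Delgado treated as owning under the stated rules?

7.0848%

By spousal attribution (R2), Hana Delgado is treated as also owning Julia Delgado's interest in Quarry Energy Co, giving 41% + 13% = 54%.
Chain via Quarry Energy Co. → Beacon Realty LP (R1): 54% × 16% × 82% = 7.0848% of Brightpath Foods Inc.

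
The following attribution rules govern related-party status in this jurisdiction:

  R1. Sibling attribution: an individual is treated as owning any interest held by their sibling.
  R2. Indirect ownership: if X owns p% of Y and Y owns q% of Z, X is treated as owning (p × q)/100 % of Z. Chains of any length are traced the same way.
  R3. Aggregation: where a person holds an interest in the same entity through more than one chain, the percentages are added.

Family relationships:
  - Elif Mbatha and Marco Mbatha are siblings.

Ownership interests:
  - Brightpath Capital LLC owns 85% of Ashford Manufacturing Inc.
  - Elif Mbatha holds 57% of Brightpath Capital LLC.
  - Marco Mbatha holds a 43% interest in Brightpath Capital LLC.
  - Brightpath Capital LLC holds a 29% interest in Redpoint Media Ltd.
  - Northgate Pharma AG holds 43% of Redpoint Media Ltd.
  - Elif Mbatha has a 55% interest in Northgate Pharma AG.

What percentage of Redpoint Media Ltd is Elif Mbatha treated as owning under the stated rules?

52.65%

By sibling attribution (R1), Elif Mbatha is treated as also owning Marco Mbatha's interest in Brightpath Capital LLC, giving 57% + 43% = 100%.
Chain via Northgate Pharma AG (R2): 55% × 43% = 23.65% of Redpoint Media Ltd.
Chain via Brightpath Capital LLC (R2): 100% × 29% = 29% of Redpoint Media Ltd.
Aggregating (R3): 23.65% + 29% = 52.65%.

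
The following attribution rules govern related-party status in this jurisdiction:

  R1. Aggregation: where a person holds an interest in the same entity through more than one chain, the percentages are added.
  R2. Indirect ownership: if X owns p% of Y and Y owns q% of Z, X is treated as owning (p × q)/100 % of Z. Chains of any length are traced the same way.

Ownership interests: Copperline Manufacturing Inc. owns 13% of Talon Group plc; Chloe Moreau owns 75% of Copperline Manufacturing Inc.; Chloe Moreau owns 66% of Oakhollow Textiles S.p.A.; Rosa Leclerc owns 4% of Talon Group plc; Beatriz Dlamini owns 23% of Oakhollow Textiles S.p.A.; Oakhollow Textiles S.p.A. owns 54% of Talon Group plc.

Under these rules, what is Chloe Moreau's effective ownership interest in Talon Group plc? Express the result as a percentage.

Chain via Copperline Manufacturing Inc. (R2): 75% × 13% = 9.75% of Talon Group plc.
Chain via Oakhollow Textiles S.p.A. (R2): 66% × 54% = 35.64% of Talon Group plc.
Aggregating (R1): 9.75% + 35.64% = 45.39%.

45.39%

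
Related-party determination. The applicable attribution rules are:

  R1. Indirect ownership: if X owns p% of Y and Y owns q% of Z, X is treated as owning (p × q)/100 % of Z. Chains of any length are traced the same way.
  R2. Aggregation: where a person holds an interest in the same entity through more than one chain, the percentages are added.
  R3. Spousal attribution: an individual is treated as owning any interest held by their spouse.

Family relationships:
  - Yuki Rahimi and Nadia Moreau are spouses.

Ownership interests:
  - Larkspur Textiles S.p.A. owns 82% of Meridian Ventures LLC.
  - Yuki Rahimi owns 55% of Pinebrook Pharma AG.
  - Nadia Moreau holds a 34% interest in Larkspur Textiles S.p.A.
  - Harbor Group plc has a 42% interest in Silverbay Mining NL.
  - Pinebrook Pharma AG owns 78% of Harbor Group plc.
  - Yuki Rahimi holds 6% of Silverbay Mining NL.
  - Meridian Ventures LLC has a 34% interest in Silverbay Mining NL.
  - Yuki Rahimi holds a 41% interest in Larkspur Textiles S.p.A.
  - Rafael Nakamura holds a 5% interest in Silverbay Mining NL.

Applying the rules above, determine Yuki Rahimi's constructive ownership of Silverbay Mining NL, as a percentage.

By spousal attribution (R3), Yuki Rahimi is treated as also owning Nadia Moreau's interest in Larkspur Textiles S.p.A, giving 41% + 34% = 75%.
Chain via Larkspur Textiles S.p.A. → Meridian Ventures LLC (R1): 75% × 82% × 34% = 20.91% of Silverbay Mining NL.
Chain via Pinebrook Pharma AG → Harbor Group plc (R1): 55% × 78% × 42% = 18.018% of Silverbay Mining NL.
Direct interest in Silverbay Mining NL: 6%.
Aggregating (R2): 20.91% + 18.018% + 6% = 44.928%.

44.928%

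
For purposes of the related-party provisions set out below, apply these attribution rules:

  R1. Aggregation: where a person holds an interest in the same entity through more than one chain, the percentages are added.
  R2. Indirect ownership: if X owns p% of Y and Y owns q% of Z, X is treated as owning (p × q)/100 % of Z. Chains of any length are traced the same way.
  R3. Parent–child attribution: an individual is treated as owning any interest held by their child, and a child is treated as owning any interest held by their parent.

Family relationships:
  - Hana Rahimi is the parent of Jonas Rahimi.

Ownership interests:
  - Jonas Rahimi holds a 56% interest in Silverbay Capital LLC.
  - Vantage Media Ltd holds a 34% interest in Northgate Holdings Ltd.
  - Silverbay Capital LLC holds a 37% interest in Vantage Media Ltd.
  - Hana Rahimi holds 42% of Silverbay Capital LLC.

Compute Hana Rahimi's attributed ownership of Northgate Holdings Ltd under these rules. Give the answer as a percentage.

12.3284%

By parent–child attribution (R3), Hana Rahimi is treated as also owning Jonas Rahimi's interest in Silverbay Capital LLC, giving 42% + 56% = 98%.
Chain via Silverbay Capital LLC → Vantage Media Ltd (R2): 98% × 37% × 34% = 12.3284% of Northgate Holdings Ltd.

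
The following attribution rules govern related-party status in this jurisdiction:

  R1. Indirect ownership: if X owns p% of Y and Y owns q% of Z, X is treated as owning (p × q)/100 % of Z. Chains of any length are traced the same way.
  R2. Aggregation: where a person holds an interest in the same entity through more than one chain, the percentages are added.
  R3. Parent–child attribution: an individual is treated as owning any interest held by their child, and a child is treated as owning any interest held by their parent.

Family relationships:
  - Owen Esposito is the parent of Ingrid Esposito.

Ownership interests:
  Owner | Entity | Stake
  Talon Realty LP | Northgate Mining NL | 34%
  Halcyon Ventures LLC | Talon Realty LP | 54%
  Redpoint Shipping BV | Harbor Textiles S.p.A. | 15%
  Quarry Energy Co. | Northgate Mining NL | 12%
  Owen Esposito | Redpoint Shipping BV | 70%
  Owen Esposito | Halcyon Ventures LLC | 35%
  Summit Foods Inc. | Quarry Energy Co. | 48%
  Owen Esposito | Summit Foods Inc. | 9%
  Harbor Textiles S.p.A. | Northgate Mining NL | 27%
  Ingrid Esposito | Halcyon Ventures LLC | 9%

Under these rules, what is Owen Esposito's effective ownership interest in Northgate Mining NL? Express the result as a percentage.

By parent–child attribution (R3), Owen Esposito is treated as also owning Ingrid Esposito's interest in Halcyon Ventures LLC, giving 35% + 9% = 44%.
Chain via Summit Foods Inc. → Quarry Energy Co. (R1): 9% × 48% × 12% = 0.5184% of Northgate Mining NL.
Chain via Redpoint Shipping BV → Harbor Textiles S.p.A. (R1): 70% × 15% × 27% = 2.835% of Northgate Mining NL.
Chain via Halcyon Ventures LLC → Talon Realty LP (R1): 44% × 54% × 34% = 8.0784% of Northgate Mining NL.
Aggregating (R2): 0.5184% + 2.835% + 8.0784% = 11.4318%.

11.4318%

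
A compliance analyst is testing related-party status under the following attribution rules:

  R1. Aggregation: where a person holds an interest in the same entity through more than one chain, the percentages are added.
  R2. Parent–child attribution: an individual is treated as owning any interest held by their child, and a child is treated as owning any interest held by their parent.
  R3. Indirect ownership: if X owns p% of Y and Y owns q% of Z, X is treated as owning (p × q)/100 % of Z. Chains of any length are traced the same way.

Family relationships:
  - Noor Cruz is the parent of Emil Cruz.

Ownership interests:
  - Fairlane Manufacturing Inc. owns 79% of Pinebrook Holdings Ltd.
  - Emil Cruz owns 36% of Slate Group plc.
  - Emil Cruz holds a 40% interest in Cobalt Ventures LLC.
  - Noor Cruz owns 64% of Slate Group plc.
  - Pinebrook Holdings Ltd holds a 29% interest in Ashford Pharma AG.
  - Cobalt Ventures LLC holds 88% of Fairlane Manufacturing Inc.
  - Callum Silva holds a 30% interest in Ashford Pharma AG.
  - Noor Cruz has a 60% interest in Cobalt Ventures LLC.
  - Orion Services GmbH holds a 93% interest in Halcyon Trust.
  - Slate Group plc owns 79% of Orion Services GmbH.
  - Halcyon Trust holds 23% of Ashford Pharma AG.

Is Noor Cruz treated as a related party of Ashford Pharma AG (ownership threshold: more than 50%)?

By parent–child attribution (R2), Noor Cruz is treated as also owning Emil Cruz's interest in Slate Group plc, giving 64% + 36% = 100%.
By parent–child attribution (R2), Noor Cruz is treated as also owning Emil Cruz's interest in Cobalt Ventures LLC, giving 60% + 40% = 100%.
Chain via Slate Group plc → Orion Services GmbH → Halcyon Trust (R3): 100% × 79% × 93% × 23% = 16.8981% of Ashford Pharma AG.
Chain via Cobalt Ventures LLC → Fairlane Manufacturing Inc. → Pinebrook Holdings Ltd (R3): 100% × 88% × 79% × 29% = 20.1608% of Ashford Pharma AG.
Aggregating (R1): 16.8981% + 20.1608% = 37.0589%.
37.0589% does not exceed the 50% threshold, so Noor is not a related party to Ashford Pharma AG.

No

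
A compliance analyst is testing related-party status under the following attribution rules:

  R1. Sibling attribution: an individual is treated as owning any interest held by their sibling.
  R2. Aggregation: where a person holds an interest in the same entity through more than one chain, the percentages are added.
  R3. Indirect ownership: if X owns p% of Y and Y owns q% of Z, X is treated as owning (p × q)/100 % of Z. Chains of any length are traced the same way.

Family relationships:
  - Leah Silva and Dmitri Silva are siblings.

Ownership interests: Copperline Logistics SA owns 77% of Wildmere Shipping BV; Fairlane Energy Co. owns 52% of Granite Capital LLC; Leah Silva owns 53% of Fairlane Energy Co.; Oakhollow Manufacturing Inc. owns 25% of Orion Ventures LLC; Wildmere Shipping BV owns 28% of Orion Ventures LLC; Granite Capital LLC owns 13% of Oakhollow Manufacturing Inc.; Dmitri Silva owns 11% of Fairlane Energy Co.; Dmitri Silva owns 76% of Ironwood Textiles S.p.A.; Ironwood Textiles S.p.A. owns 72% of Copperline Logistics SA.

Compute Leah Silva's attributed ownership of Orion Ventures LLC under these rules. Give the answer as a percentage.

By sibling attribution (R1), Leah Silva is treated as also owning Dmitri Silva's interest in Fairlane Energy Co, giving 53% + 11% = 64%.
By sibling attribution (R1), Leah Silva is treated as owning Dmitri Silva's 76% interest in Ironwood Textiles S.p.A.
Chain via Fairlane Energy Co. → Granite Capital LLC → Oakhollow Manufacturing Inc. (R3): 64% × 52% × 13% × 25% = 1.0816% of Orion Ventures LLC.
Chain via Ironwood Textiles S.p.A. → Copperline Logistics SA → Wildmere Shipping BV (R3): 76% × 72% × 77% × 28% = 11.797632% of Orion Ventures LLC.
Aggregating (R2): 1.0816% + 11.797632% = 12.879232%.

12.879232%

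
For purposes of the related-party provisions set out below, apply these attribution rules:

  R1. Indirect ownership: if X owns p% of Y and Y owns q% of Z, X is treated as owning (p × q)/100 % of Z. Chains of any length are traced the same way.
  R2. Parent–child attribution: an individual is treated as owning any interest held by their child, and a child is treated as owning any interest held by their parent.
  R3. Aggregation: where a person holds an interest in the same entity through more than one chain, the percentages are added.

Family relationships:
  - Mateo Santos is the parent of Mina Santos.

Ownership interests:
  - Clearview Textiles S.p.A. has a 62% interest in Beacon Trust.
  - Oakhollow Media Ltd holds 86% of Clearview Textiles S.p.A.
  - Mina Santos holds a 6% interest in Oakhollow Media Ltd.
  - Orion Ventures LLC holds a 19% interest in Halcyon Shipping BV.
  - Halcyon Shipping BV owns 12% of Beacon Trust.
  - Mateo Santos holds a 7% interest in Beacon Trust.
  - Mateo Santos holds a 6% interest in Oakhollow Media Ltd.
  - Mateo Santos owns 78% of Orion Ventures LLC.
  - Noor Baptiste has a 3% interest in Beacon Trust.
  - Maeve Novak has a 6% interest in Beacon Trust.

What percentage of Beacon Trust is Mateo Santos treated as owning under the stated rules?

By parent–child attribution (R2), Mateo Santos is treated as also owning Mina Santos's interest in Oakhollow Media Ltd, giving 6% + 6% = 12%.
Chain via Oakhollow Media Ltd → Clearview Textiles S.p.A. (R1): 12% × 86% × 62% = 6.3984% of Beacon Trust.
Chain via Orion Ventures LLC → Halcyon Shipping BV (R1): 78% × 19% × 12% = 1.7784% of Beacon Trust.
Direct interest in Beacon Trust: 7%.
Aggregating (R3): 6.3984% + 1.7784% + 7% = 15.1768%.

15.1768%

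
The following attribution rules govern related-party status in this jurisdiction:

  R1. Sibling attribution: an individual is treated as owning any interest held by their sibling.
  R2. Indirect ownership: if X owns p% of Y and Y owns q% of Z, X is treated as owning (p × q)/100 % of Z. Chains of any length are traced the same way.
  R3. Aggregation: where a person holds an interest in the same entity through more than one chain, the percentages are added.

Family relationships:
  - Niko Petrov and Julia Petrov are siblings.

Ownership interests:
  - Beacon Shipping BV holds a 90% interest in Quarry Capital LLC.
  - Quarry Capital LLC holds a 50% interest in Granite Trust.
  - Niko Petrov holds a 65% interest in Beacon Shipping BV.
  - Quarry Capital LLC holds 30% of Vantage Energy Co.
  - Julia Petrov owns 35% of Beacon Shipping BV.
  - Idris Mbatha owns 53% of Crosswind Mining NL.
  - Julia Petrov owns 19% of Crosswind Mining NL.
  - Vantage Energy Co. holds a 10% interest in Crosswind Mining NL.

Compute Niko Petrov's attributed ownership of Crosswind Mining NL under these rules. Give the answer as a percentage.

21.7%

By sibling attribution (R1), Niko Petrov is treated as also owning Julia Petrov's interest in Beacon Shipping BV, giving 65% + 35% = 100%.
By sibling attribution (R1), Niko Petrov is treated as owning Julia Petrov's 19% interest in Crosswind Mining NL.
Chain via Beacon Shipping BV → Quarry Capital LLC → Vantage Energy Co. (R2): 100% × 90% × 30% × 10% = 2.7% of Crosswind Mining NL.
Direct interest in Crosswind Mining NL: 19%.
Aggregating (R3): 2.7% + 19% = 21.7%.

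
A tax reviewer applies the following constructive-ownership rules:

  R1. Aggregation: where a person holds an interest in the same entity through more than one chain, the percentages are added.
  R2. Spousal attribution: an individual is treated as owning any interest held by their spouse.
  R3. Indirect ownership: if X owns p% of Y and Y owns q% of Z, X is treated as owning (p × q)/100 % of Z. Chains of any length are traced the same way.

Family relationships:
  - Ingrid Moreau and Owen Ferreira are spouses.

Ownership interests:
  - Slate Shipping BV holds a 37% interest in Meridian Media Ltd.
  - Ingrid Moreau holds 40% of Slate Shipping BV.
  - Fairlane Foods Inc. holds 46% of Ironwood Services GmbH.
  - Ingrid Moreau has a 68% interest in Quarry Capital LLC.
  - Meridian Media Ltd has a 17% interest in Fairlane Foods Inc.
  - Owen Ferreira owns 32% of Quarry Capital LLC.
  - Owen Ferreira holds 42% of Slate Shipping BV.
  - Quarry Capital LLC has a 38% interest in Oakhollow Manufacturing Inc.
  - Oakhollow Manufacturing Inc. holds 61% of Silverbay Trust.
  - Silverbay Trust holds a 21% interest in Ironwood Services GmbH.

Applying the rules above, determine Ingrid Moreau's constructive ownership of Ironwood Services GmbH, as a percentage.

7.240388%

By spousal attribution (R2), Ingrid Moreau is treated as also owning Owen Ferreira's interest in Slate Shipping BV, giving 40% + 42% = 82%.
By spousal attribution (R2), Ingrid Moreau is treated as also owning Owen Ferreira's interest in Quarry Capital LLC, giving 68% + 32% = 100%.
Chain via Slate Shipping BV → Meridian Media Ltd → Fairlane Foods Inc. (R3): 82% × 37% × 17% × 46% = 2.372588% of Ironwood Services GmbH.
Chain via Quarry Capital LLC → Oakhollow Manufacturing Inc. → Silverbay Trust (R3): 100% × 38% × 61% × 21% = 4.8678% of Ironwood Services GmbH.
Aggregating (R1): 2.372588% + 4.8678% = 7.240388%.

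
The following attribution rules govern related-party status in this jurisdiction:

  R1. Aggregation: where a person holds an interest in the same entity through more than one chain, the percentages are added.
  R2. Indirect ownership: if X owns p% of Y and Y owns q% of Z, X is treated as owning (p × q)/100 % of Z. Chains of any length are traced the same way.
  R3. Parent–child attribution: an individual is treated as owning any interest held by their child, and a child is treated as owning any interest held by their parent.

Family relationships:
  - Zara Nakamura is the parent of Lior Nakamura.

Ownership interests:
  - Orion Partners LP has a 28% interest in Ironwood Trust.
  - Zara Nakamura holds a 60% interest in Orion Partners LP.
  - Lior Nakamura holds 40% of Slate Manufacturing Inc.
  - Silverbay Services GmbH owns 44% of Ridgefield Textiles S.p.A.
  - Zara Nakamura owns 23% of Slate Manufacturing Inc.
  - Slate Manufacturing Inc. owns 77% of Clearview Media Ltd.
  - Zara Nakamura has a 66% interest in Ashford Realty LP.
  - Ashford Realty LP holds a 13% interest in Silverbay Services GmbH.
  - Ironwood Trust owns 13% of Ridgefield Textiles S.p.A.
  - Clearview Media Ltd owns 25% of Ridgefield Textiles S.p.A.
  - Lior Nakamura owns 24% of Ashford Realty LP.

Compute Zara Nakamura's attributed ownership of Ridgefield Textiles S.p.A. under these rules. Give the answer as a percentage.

By parent–child attribution (R3), Zara Nakamura is treated as also owning Lior Nakamura's interest in Ashford Realty LP, giving 66% + 24% = 90%.
By parent–child attribution (R3), Zara Nakamura is treated as also owning Lior Nakamura's interest in Slate Manufacturing Inc, giving 23% + 40% = 63%.
Chain via Orion Partners LP → Ironwood Trust (R2): 60% × 28% × 13% = 2.184% of Ridgefield Textiles S.p.A.
Chain via Ashford Realty LP → Silverbay Services GmbH (R2): 90% × 13% × 44% = 5.148% of Ridgefield Textiles S.p.A.
Chain via Slate Manufacturing Inc. → Clearview Media Ltd (R2): 63% × 77% × 25% = 12.1275% of Ridgefield Textiles S.p.A.
Aggregating (R1): 2.184% + 5.148% + 12.1275% = 19.4595%.

19.4595%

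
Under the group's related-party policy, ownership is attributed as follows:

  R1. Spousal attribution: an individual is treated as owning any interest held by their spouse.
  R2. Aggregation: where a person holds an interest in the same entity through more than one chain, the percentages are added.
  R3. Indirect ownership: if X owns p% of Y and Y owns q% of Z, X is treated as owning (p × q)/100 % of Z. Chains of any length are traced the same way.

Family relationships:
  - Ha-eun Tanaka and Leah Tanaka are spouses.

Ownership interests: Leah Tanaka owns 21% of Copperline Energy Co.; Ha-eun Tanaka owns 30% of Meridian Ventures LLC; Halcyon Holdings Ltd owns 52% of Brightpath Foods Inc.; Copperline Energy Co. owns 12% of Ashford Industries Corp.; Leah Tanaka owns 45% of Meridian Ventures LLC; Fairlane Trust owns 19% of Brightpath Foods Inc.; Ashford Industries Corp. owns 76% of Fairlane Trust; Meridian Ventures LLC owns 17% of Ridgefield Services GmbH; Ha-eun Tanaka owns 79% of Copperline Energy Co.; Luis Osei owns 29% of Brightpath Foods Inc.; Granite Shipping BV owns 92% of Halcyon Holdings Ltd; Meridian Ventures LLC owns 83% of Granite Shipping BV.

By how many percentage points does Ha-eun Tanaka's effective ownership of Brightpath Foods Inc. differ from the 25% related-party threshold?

6.5132

By spousal attribution (R1), Ha-eun Tanaka is treated as also owning Leah Tanaka's interest in Copperline Energy Co, giving 79% + 21% = 100%.
By spousal attribution (R1), Ha-eun Tanaka is treated as also owning Leah Tanaka's interest in Meridian Ventures LLC, giving 30% + 45% = 75%.
Chain via Copperline Energy Co. → Ashford Industries Corp. → Fairlane Trust (R3): 100% × 12% × 76% × 19% = 1.7328% of Brightpath Foods Inc.
Chain via Meridian Ventures LLC → Granite Shipping BV → Halcyon Holdings Ltd (R3): 75% × 83% × 92% × 52% = 29.7804% of Brightpath Foods Inc.
Aggregating (R2): 1.7328% + 29.7804% = 31.5132%.
31.5132% exceeds the 25% threshold by 6.5132 percentage points.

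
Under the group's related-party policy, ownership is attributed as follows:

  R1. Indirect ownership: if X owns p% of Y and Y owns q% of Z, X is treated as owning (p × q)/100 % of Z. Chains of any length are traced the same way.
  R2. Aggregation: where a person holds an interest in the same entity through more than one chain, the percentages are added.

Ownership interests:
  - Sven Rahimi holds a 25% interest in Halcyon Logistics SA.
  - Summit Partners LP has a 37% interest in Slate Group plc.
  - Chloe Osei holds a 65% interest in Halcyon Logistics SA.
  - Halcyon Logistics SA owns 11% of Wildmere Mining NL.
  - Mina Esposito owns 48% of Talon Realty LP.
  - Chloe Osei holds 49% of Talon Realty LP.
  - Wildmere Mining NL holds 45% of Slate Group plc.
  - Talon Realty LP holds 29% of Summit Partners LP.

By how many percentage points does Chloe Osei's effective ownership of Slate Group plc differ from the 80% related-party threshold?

Chain via Halcyon Logistics SA → Wildmere Mining NL (R1): 65% × 11% × 45% = 3.2175% of Slate Group plc.
Chain via Talon Realty LP → Summit Partners LP (R1): 49% × 29% × 37% = 5.2577% of Slate Group plc.
Aggregating (R2): 3.2175% + 5.2577% = 8.4752%.
8.4752% falls short of the 80% threshold by 71.5248 percentage points.

71.5248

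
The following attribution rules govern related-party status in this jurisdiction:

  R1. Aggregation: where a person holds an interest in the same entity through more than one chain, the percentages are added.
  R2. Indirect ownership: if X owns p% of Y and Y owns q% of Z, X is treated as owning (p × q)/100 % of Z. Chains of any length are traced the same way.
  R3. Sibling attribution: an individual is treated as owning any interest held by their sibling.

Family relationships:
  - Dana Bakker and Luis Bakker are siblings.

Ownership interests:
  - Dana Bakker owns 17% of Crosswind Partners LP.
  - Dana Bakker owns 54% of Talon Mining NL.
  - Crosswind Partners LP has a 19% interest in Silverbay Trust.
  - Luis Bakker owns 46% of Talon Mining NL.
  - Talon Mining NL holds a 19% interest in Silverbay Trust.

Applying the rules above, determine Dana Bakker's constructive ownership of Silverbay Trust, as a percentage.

22.23%

By sibling attribution (R3), Dana Bakker is treated as also owning Luis Bakker's interest in Talon Mining NL, giving 54% + 46% = 100%.
Chain via Talon Mining NL (R2): 100% × 19% = 19% of Silverbay Trust.
Chain via Crosswind Partners LP (R2): 17% × 19% = 3.23% of Silverbay Trust.
Aggregating (R1): 19% + 3.23% = 22.23%.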